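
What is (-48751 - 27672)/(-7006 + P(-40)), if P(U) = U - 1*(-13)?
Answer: 76423/7033 ≈ 10.866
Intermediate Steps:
P(U) = 13 + U (P(U) = U + 13 = 13 + U)
(-48751 - 27672)/(-7006 + P(-40)) = (-48751 - 27672)/(-7006 + (13 - 40)) = -76423/(-7006 - 27) = -76423/(-7033) = -76423*(-1/7033) = 76423/7033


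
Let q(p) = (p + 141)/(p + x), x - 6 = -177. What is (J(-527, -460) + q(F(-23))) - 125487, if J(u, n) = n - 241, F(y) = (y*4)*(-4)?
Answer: -24858527/197 ≈ -1.2619e+5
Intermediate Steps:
x = -171 (x = 6 - 177 = -171)
F(y) = -16*y (F(y) = (4*y)*(-4) = -16*y)
J(u, n) = -241 + n
q(p) = (141 + p)/(-171 + p) (q(p) = (p + 141)/(p - 171) = (141 + p)/(-171 + p))
(J(-527, -460) + q(F(-23))) - 125487 = ((-241 - 460) + (141 - 16*(-23))/(-171 - 16*(-23))) - 125487 = (-701 + (141 + 368)/(-171 + 368)) - 125487 = (-701 + 509/197) - 125487 = -137588/197 - 125487 = -24858527/197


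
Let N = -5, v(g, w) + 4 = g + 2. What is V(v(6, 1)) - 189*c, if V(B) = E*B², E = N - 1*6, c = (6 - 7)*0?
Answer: -176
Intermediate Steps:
v(g, w) = -2 + g (v(g, w) = -4 + (g + 2) = -4 + (2 + g) = -2 + g)
c = 0 (c = -1*0 = 0)
E = -11 (E = -5 - 1*6 = -5 - 6 = -11)
V(B) = -11*B²
V(v(6, 1)) - 189*c = -11*(-2 + 6)² - 189*0 = -11*4² + 0 = -11*16 + 0 = -176 + 0 = -176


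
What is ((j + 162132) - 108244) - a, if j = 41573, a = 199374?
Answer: -103913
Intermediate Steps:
((j + 162132) - 108244) - a = ((41573 + 162132) - 108244) - 1*199374 = (203705 - 108244) - 199374 = 95461 - 199374 = -103913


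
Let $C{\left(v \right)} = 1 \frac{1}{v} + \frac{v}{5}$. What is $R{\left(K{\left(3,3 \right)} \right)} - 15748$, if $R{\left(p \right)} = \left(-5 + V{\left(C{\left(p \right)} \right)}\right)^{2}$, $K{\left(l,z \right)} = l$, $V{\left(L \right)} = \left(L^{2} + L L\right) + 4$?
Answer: $- \frac{797214611}{50625} \approx -15747.0$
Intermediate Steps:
$C{\left(v \right)} = \frac{1}{v} + \frac{v}{5}$ ($C{\left(v \right)} = \frac{1}{v} + v \frac{1}{5} = \frac{1}{v} + \frac{v}{5}$)
$V{\left(L \right)} = 4 + 2 L^{2}$ ($V{\left(L \right)} = \left(L^{2} + L^{2}\right) + 4 = 2 L^{2} + 4 = 4 + 2 L^{2}$)
$R{\left(p \right)} = \left(-1 + 2 \left(\frac{1}{p} + \frac{p}{5}\right)^{2}\right)^{2}$ ($R{\left(p \right)} = \left(-5 + \left(4 + 2 \left(\frac{1}{p} + \frac{p}{5}\right)^{2}\right)\right)^{2} = \left(-1 + 2 \left(\frac{1}{p} + \frac{p}{5}\right)^{2}\right)^{2}$)
$R{\left(K{\left(3,3 \right)} \right)} - 15748 = \frac{\left(- 25 \cdot 3^{2} + 2 \left(5 + 3^{2}\right)^{2}\right)^{2}}{625 \cdot 81} - 15748 = \frac{1}{625} \cdot \frac{1}{81} \left(\left(-25\right) 9 + 2 \left(5 + 9\right)^{2}\right)^{2} - 15748 = \frac{1}{625} \cdot \frac{1}{81} \left(-225 + 2 \cdot 14^{2}\right)^{2} - 15748 = \frac{1}{625} \cdot \frac{1}{81} \left(-225 + 2 \cdot 196\right)^{2} - 15748 = \frac{1}{625} \cdot \frac{1}{81} \left(-225 + 392\right)^{2} - 15748 = \frac{1}{625} \cdot \frac{1}{81} \cdot 167^{2} - 15748 = \frac{1}{625} \cdot \frac{1}{81} \cdot 27889 - 15748 = \frac{27889}{50625} - 15748 = - \frac{797214611}{50625}$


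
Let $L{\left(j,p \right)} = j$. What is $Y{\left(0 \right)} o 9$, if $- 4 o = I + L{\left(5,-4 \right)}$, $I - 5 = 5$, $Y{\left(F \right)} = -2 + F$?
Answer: $\frac{135}{2} \approx 67.5$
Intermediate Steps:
$I = 10$ ($I = 5 + 5 = 10$)
$o = - \frac{15}{4}$ ($o = - \frac{10 + 5}{4} = \left(- \frac{1}{4}\right) 15 = - \frac{15}{4} \approx -3.75$)
$Y{\left(0 \right)} o 9 = \left(-2 + 0\right) \left(- \frac{15}{4}\right) 9 = \left(-2\right) \left(- \frac{15}{4}\right) 9 = \frac{15}{2} \cdot 9 = \frac{135}{2}$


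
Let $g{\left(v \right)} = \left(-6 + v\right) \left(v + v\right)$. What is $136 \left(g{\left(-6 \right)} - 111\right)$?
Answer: $4488$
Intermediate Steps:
$g{\left(v \right)} = 2 v \left(-6 + v\right)$ ($g{\left(v \right)} = \left(-6 + v\right) 2 v = 2 v \left(-6 + v\right)$)
$136 \left(g{\left(-6 \right)} - 111\right) = 136 \left(2 \left(-6\right) \left(-6 - 6\right) - 111\right) = 136 \left(2 \left(-6\right) \left(-12\right) - 111\right) = 136 \left(144 - 111\right) = 136 \cdot 33 = 4488$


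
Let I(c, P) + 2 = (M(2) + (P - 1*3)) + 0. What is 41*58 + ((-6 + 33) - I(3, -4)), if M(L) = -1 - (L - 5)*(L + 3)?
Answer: 2400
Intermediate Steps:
M(L) = -1 - (-5 + L)*(3 + L)
I(c, P) = 9 + P (I(c, P) = -2 + (((14 - 1*2² + 2*2) + (P - 1*3)) + 0) = -2 + (((14 - 1*4 + 4) + (P - 3)) + 0) = -2 + (((14 - 4 + 4) + (-3 + P)) + 0) = -2 + ((14 + (-3 + P)) + 0) = -2 + ((11 + P) + 0) = -2 + (11 + P) = 9 + P)
41*58 + ((-6 + 33) - I(3, -4)) = 41*58 + ((-6 + 33) - (9 - 4)) = 2378 + (27 - 1*5) = 2378 + (27 - 5) = 2378 + 22 = 2400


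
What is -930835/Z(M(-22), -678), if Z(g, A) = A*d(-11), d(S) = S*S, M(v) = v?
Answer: 930835/82038 ≈ 11.346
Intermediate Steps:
d(S) = S²
Z(g, A) = 121*A (Z(g, A) = A*(-11)² = A*121 = 121*A)
-930835/Z(M(-22), -678) = -930835/(121*(-678)) = -930835/(-82038) = -930835*(-1/82038) = 930835/82038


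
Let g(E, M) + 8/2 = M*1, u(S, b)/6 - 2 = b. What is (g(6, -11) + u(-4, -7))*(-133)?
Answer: 5985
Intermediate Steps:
u(S, b) = 12 + 6*b
g(E, M) = -4 + M (g(E, M) = -4 + M*1 = -4 + M)
(g(6, -11) + u(-4, -7))*(-133) = ((-4 - 11) + (12 + 6*(-7)))*(-133) = (-15 + (12 - 42))*(-133) = (-15 - 30)*(-133) = -45*(-133) = 5985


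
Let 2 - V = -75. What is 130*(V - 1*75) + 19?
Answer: 279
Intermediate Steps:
V = 77 (V = 2 - 1*(-75) = 2 + 75 = 77)
130*(V - 1*75) + 19 = 130*(77 - 1*75) + 19 = 130*(77 - 75) + 19 = 130*2 + 19 = 260 + 19 = 279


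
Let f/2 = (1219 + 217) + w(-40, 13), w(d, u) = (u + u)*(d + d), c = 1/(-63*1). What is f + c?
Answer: -81145/63 ≈ -1288.0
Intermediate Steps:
c = -1/63 (c = 1/(-63) = -1/63 ≈ -0.015873)
w(d, u) = 4*d*u (w(d, u) = (2*u)*(2*d) = 4*d*u)
f = -1288 (f = 2*((1219 + 217) + 4*(-40)*13) = 2*(1436 - 2080) = 2*(-644) = -1288)
f + c = -1288 - 1/63 = -81145/63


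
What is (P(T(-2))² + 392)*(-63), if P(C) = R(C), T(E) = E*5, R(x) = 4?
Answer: -25704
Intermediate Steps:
T(E) = 5*E
P(C) = 4
(P(T(-2))² + 392)*(-63) = (4² + 392)*(-63) = (16 + 392)*(-63) = 408*(-63) = -25704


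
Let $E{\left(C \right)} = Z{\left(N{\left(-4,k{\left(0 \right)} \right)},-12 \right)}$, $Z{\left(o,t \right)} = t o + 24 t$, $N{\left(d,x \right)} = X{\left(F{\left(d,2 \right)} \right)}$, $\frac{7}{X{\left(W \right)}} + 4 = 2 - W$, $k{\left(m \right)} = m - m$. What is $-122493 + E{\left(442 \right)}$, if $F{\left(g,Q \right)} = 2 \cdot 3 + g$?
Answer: $-122760$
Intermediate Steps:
$F{\left(g,Q \right)} = 6 + g$
$k{\left(m \right)} = 0$
$X{\left(W \right)} = \frac{7}{-2 - W}$ ($X{\left(W \right)} = \frac{7}{-4 - \left(-2 + W\right)} = \frac{7}{-2 - W}$)
$N{\left(d,x \right)} = - \frac{7}{8 + d}$ ($N{\left(d,x \right)} = - \frac{7}{2 + \left(6 + d\right)} = - \frac{7}{8 + d}$)
$Z{\left(o,t \right)} = 24 t + o t$ ($Z{\left(o,t \right)} = o t + 24 t = 24 t + o t$)
$E{\left(C \right)} = -267$ ($E{\left(C \right)} = - 12 \left(24 - \frac{7}{8 - 4}\right) = - 12 \left(24 - \frac{7}{4}\right) = \left(-12\right) \frac{89}{4} = -267$)
$-122493 + E{\left(442 \right)} = -122493 - 267 = -122760$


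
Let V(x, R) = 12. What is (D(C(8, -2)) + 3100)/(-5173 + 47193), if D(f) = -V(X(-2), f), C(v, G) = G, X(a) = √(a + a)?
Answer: 772/10505 ≈ 0.073489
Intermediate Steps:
X(a) = √2*√a (X(a) = √(2*a) = √2*√a)
D(f) = -12 (D(f) = -1*12 = -12)
(D(C(8, -2)) + 3100)/(-5173 + 47193) = (-12 + 3100)/(-5173 + 47193) = 3088/42020 = 3088*(1/42020) = 772/10505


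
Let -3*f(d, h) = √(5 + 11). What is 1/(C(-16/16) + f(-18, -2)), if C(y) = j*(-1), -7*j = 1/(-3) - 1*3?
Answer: -21/38 ≈ -0.55263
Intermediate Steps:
j = 10/21 (j = -(1/(-3) - 1*3)/7 = -(-⅓ - 3)/7 = -⅐*(-10/3) = 10/21 ≈ 0.47619)
f(d, h) = -4/3 (f(d, h) = -√(5 + 11)/3 = -√16/3 = -⅓*4 = -4/3)
C(y) = -10/21 (C(y) = (10/21)*(-1) = -10/21)
1/(C(-16/16) + f(-18, -2)) = 1/(-10/21 - 4/3) = 1/(-38/21) = -21/38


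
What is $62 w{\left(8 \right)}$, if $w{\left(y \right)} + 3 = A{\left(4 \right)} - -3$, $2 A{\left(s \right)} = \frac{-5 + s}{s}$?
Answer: $- \frac{31}{4} \approx -7.75$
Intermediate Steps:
$A{\left(s \right)} = \frac{-5 + s}{2 s}$ ($A{\left(s \right)} = \frac{\left(-5 + s\right) \frac{1}{s}}{2} = \frac{\frac{1}{s} \left(-5 + s\right)}{2} = \frac{-5 + s}{2 s}$)
$w{\left(y \right)} = - \frac{1}{8}$ ($w{\left(y \right)} = -3 + \left(\frac{-5 + 4}{2 \cdot 4} - -3\right) = -3 + \left(\frac{1}{2} \cdot \frac{1}{4} \left(-1\right) + 3\right) = -3 + \left(- \frac{1}{8} + 3\right) = -3 + \frac{23}{8} = - \frac{1}{8}$)
$62 w{\left(8 \right)} = 62 \left(- \frac{1}{8}\right) = - \frac{31}{4}$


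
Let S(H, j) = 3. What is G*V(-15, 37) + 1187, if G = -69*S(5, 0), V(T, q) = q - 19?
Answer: -2539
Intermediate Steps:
V(T, q) = -19 + q
G = -207 (G = -69*3 = -207)
G*V(-15, 37) + 1187 = -207*(-19 + 37) + 1187 = -207*18 + 1187 = -3726 + 1187 = -2539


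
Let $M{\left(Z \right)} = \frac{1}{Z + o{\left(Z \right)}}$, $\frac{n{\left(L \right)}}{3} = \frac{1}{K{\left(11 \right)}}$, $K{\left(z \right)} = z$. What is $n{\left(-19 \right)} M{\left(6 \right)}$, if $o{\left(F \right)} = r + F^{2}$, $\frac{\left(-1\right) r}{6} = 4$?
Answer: $\frac{1}{66} \approx 0.015152$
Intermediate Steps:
$r = -24$ ($r = \left(-6\right) 4 = -24$)
$o{\left(F \right)} = -24 + F^{2}$
$n{\left(L \right)} = \frac{3}{11}$
$M{\left(Z \right)} = \frac{1}{-24 + Z + Z^{2}}$ ($M{\left(Z \right)} = \frac{1}{Z + \left(-24 + Z^{2}\right)} = \frac{1}{-24 + Z + Z^{2}}$)
$n{\left(-19 \right)} M{\left(6 \right)} = \frac{3}{11 \left(-24 + 6 + 6^{2}\right)} = \frac{3}{11 \left(-24 + 6 + 36\right)} = \frac{3}{11 \cdot 18} = \frac{3}{11} \cdot \frac{1}{18} = \frac{1}{66}$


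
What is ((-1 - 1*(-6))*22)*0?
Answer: 0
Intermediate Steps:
((-1 - 1*(-6))*22)*0 = ((-1 + 6)*22)*0 = (5*22)*0 = 110*0 = 0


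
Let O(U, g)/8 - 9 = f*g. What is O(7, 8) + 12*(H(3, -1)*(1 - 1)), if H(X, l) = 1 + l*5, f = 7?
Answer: 520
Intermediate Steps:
O(U, g) = 72 + 56*g (O(U, g) = 72 + 8*(7*g) = 72 + 56*g)
H(X, l) = 1 + 5*l
O(7, 8) + 12*(H(3, -1)*(1 - 1)) = (72 + 56*8) + 12*((1 + 5*(-1))*(1 - 1)) = (72 + 448) + 12*((1 - 5)*0) = 520 + 12*(-4*0) = 520 + 12*0 = 520 + 0 = 520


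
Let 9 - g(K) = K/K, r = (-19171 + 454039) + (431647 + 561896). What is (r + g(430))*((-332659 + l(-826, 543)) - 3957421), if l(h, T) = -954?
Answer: -6129394495246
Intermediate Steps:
r = 1428411 (r = 434868 + 993543 = 1428411)
g(K) = 8 (g(K) = 9 - K/K = 9 - 1*1 = 9 - 1 = 8)
(r + g(430))*((-332659 + l(-826, 543)) - 3957421) = (1428411 + 8)*((-332659 - 954) - 3957421) = 1428419*(-333613 - 3957421) = 1428419*(-4291034) = -6129394495246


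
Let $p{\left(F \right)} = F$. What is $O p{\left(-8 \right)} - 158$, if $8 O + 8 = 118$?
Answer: $-268$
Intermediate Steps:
$O = \frac{55}{4}$ ($O = -1 + \frac{1}{8} \cdot 118 = -1 + \frac{59}{4} = \frac{55}{4} \approx 13.75$)
$O p{\left(-8 \right)} - 158 = \frac{55}{4} \left(-8\right) - 158 = -110 - 158 = -268$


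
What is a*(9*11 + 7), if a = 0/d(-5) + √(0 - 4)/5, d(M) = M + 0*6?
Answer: 212*I/5 ≈ 42.4*I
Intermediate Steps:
d(M) = M (d(M) = M + 0 = M)
a = 2*I/5 (a = 0/(-5) + √(0 - 4)/5 = 0*(-⅕) + √(-4)*(⅕) = 0 + (2*I)*(⅕) = 0 + 2*I/5 = 2*I/5 ≈ 0.4*I)
a*(9*11 + 7) = (2*I/5)*(9*11 + 7) = (2*I/5)*(99 + 7) = (2*I/5)*106 = 212*I/5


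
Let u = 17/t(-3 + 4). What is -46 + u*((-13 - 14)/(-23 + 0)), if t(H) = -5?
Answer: -5749/115 ≈ -49.991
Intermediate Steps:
u = -17/5 (u = 17/(-5) = 17*(-⅕) = -17/5 ≈ -3.4000)
-46 + u*((-13 - 14)/(-23 + 0)) = -46 - 17*(-13 - 14)/(5*(-23 + 0)) = -46 - (-459)/(5*(-23)) = -46 - (-459)*(-1)/(5*23) = -46 - 17/5*27/23 = -46 - 459/115 = -5749/115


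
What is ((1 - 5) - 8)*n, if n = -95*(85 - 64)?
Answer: 23940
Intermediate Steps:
n = -1995 (n = -95*21 = -1995)
((1 - 5) - 8)*n = ((1 - 5) - 8)*(-1995) = (-4 - 8)*(-1995) = -12*(-1995) = 23940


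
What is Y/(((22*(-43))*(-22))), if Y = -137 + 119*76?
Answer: 8907/20812 ≈ 0.42797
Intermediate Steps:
Y = 8907 (Y = -137 + 9044 = 8907)
Y/(((22*(-43))*(-22))) = 8907/(((22*(-43))*(-22))) = 8907/((-946*(-22))) = 8907/20812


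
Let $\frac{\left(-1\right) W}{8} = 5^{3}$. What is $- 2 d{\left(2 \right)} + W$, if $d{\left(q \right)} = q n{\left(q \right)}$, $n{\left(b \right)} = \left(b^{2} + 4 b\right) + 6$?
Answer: $-1072$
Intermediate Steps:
$W = -1000$ ($W = - 8 \cdot 5^{3} = \left(-8\right) 125 = -1000$)
$n{\left(b \right)} = 6 + b^{2} + 4 b$
$d{\left(q \right)} = q \left(6 + q^{2} + 4 q\right)$
$- 2 d{\left(2 \right)} + W = - 2 \cdot 2 \left(6 + 2^{2} + 4 \cdot 2\right) - 1000 = - 2 \cdot 2 \left(6 + 4 + 8\right) - 1000 = - 2 \cdot 2 \cdot 18 - 1000 = \left(-2\right) 36 - 1000 = -72 - 1000 = -1072$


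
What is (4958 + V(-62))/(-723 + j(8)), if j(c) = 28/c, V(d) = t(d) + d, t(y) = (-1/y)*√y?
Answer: -9792/1439 - I*√62/44609 ≈ -6.8047 - 0.00017651*I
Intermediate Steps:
t(y) = -1/√y
V(d) = d - 1/√d (V(d) = -1/√d + d = d - 1/√d)
(4958 + V(-62))/(-723 + j(8)) = (4958 + (-62 - 1/√(-62)))/(-723 + 28/8) = (4958 + (-62 - (-1)*I*√62/62))/(-723 + 28*(⅛)) = (4958 + (-62 + I*√62/62))/(-723 + 7/2) = (4896 + I*√62/62)/(-1439/2) = (4896 + I*√62/62)*(-2/1439) = -9792/1439 - I*√62/44609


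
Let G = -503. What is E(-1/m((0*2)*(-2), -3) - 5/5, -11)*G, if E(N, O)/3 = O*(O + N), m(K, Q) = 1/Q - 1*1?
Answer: -746955/4 ≈ -1.8674e+5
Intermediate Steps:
m(K, Q) = -1 + 1/Q (m(K, Q) = 1/Q - 1 = -1 + 1/Q)
E(N, O) = 3*O*(N + O) (E(N, O) = 3*(O*(O + N)) = 3*(O*(N + O)) = 3*O*(N + O))
E(-1/m((0*2)*(-2), -3) - 5/5, -11)*G = (3*(-11)*((-1/((1 - 1*(-3))/(-3)) - 5/5) - 11))*(-503) = (3*(-11)*((-1/((-(1 + 3)/3)) - 5*⅕) - 11))*(-503) = (3*(-11)*((-1/((-⅓*4)) - 1) - 11))*(-503) = (3*(-11)*((-1/(-4/3) - 1) - 11))*(-503) = (3*(-11)*((-1*(-¾) - 1) - 11))*(-503) = (3*(-11)*((¾ - 1) - 11))*(-503) = (3*(-11)*(-¼ - 11))*(-503) = (3*(-11)*(-45/4))*(-503) = (1485/4)*(-503) = -746955/4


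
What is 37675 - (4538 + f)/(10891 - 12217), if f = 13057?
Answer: 979895/26 ≈ 37688.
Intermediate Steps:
37675 - (4538 + f)/(10891 - 12217) = 37675 - (4538 + 13057)/(10891 - 12217) = 37675 - 17595/(-1326) = 37675 - 17595*(-1)/1326 = 37675 - 1*(-345/26) = 37675 + 345/26 = 979895/26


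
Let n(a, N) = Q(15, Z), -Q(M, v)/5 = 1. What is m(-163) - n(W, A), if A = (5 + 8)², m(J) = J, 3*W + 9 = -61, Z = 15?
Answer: -158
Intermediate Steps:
W = -70/3 (W = -3 + (⅓)*(-61) = -3 - 61/3 = -70/3 ≈ -23.333)
Q(M, v) = -5 (Q(M, v) = -5*1 = -5)
A = 169 (A = 13² = 169)
n(a, N) = -5
m(-163) - n(W, A) = -163 - 1*(-5) = -163 + 5 = -158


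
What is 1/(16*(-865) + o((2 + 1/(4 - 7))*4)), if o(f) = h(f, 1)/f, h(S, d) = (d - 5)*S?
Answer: -1/13844 ≈ -7.2233e-5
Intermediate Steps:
h(S, d) = S*(-5 + d) (h(S, d) = (-5 + d)*S = S*(-5 + d))
o(f) = -4 (o(f) = (f*(-5 + 1))/f = (f*(-4))/f = (-4*f)/f = -4)
1/(16*(-865) + o((2 + 1/(4 - 7))*4)) = 1/(16*(-865) - 4) = 1/(-13840 - 4) = 1/(-13844) = -1/13844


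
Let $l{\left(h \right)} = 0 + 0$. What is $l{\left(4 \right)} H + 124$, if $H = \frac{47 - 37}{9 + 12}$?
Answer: $124$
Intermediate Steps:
$l{\left(h \right)} = 0$
$H = \frac{10}{21} \approx 0.47619$
$l{\left(4 \right)} H + 124 = 0 \cdot \frac{10}{21} + 124 = 0 + 124 = 124$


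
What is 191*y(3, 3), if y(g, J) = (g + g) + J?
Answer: 1719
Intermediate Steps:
y(g, J) = J + 2*g (y(g, J) = 2*g + J = J + 2*g)
191*y(3, 3) = 191*(3 + 2*3) = 191*(3 + 6) = 191*9 = 1719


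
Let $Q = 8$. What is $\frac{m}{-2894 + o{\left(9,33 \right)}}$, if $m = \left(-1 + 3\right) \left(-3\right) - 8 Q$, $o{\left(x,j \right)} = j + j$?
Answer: $\frac{5}{202} \approx 0.024752$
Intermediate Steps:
$o{\left(x,j \right)} = 2 j$
$m = -70$ ($m = \left(-1 + 3\right) \left(-3\right) - 64 = 2 \left(-3\right) - 64 = -6 - 64 = -70$)
$\frac{m}{-2894 + o{\left(9,33 \right)}} = - \frac{70}{-2894 + 2 \cdot 33} = - \frac{70}{-2894 + 66} = - \frac{70}{-2828} = \left(-70\right) \left(- \frac{1}{2828}\right) = \frac{5}{202}$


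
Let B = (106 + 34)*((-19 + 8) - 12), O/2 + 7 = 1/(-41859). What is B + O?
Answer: -135372008/41859 ≈ -3234.0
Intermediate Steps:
O = -586028/41859 (O = -14 + 2/(-41859) = -14 + 2*(-1/41859) = -14 - 2/41859 = -586028/41859 ≈ -14.000)
B = -3220 (B = 140*(-11 - 12) = 140*(-23) = -3220)
B + O = -3220 - 586028/41859 = -135372008/41859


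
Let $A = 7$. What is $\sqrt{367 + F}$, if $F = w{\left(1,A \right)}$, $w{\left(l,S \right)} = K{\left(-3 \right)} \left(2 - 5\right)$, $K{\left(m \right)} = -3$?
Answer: $2 \sqrt{94} \approx 19.391$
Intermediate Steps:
$w{\left(l,S \right)} = 9$ ($w{\left(l,S \right)} = - 3 \left(2 - 5\right) = \left(-3\right) \left(-3\right) = 9$)
$F = 9$
$\sqrt{367 + F} = \sqrt{367 + 9} = \sqrt{376} = 2 \sqrt{94}$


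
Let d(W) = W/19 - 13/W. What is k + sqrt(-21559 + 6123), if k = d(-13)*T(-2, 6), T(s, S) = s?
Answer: -12/19 + 2*I*sqrt(3859) ≈ -0.63158 + 124.24*I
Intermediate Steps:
d(W) = -13/W + W/19 (d(W) = W*(1/19) - 13/W = W/19 - 13/W = -13/W + W/19)
k = -12/19 (k = (-13/(-13) + (1/19)*(-13))*(-2) = (-13*(-1/13) - 13/19)*(-2) = (1 - 13/19)*(-2) = (6/19)*(-2) = -12/19 ≈ -0.63158)
k + sqrt(-21559 + 6123) = -12/19 + sqrt(-21559 + 6123) = -12/19 + sqrt(-15436) = -12/19 + 2*I*sqrt(3859)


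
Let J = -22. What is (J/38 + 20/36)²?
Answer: 16/29241 ≈ 0.00054718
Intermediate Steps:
(J/38 + 20/36)² = (-22/38 + 20/36)² = (-22*1/38 + 20*(1/36))² = (-11/19 + 5/9)² = (-4/171)² = 16/29241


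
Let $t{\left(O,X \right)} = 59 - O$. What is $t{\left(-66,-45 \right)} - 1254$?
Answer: $-1129$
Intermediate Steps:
$t{\left(-66,-45 \right)} - 1254 = \left(59 - -66\right) - 1254 = \left(59 + 66\right) - 1254 = 125 - 1254 = -1129$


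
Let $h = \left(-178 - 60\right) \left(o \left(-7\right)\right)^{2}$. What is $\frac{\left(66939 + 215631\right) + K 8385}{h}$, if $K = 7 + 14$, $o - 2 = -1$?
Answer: $- \frac{458655}{11662} \approx -39.329$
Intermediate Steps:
$o = 1$ ($o = 2 - 1 = 1$)
$K = 21$
$h = -11662$ ($h = \left(-178 - 60\right) \left(1 \left(-7\right)\right)^{2} = - 238 \left(-7\right)^{2} = \left(-238\right) 49 = -11662$)
$\frac{\left(66939 + 215631\right) + K 8385}{h} = \frac{\left(66939 + 215631\right) + 21 \cdot 8385}{-11662} = \left(282570 + 176085\right) \left(- \frac{1}{11662}\right) = 458655 \left(- \frac{1}{11662}\right) = - \frac{458655}{11662}$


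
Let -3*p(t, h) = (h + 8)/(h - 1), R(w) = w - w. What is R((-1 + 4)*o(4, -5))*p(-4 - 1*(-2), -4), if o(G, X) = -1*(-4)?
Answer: 0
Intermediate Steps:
o(G, X) = 4
R(w) = 0
p(t, h) = -(8 + h)/(3*(-1 + h)) (p(t, h) = -(h + 8)/(3*(h - 1)) = -(8 + h)/(3*(-1 + h)))
R((-1 + 4)*o(4, -5))*p(-4 - 1*(-2), -4) = 0*((-8 - 1*(-4))/(3*(-1 - 4))) = 0*((⅓)*(-8 + 4)/(-5)) = 0*((⅓)*(-⅕)*(-4)) = 0*(4/15) = 0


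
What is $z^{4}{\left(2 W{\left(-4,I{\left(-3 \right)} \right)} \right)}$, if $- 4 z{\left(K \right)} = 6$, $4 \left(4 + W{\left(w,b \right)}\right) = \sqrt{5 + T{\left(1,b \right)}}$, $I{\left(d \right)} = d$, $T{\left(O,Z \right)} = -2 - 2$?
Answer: $\frac{81}{16} \approx 5.0625$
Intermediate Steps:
$T{\left(O,Z \right)} = -4$ ($T{\left(O,Z \right)} = -2 - 2 = -4$)
$W{\left(w,b \right)} = - \frac{15}{4}$ ($W{\left(w,b \right)} = -4 + \frac{\sqrt{5 - 4}}{4} = -4 + \frac{\sqrt{1}}{4} = -4 + \frac{1}{4} \cdot 1 = -4 + \frac{1}{4} = - \frac{15}{4}$)
$z{\left(K \right)} = - \frac{3}{2}$ ($z{\left(K \right)} = \left(- \frac{1}{4}\right) 6 = - \frac{3}{2}$)
$z^{4}{\left(2 W{\left(-4,I{\left(-3 \right)} \right)} \right)} = \left(- \frac{3}{2}\right)^{4} = \frac{81}{16}$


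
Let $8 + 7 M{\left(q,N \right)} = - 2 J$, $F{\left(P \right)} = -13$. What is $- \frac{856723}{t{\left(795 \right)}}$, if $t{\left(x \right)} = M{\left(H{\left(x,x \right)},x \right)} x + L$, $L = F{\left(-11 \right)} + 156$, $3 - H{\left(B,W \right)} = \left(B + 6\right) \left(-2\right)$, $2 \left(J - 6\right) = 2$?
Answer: $\frac{5997061}{16489} \approx 363.7$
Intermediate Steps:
$J = 7$ ($J = 6 + \frac{1}{2} \cdot 2 = 6 + 1 = 7$)
$H{\left(B,W \right)} = 15 + 2 B$ ($H{\left(B,W \right)} = 3 - \left(B + 6\right) \left(-2\right) = 3 - \left(6 + B\right) \left(-2\right) = 3 - \left(-12 - 2 B\right) = 3 + \left(12 + 2 B\right) = 15 + 2 B$)
$L = 143$ ($L = -13 + 156 = 143$)
$M{\left(q,N \right)} = - \frac{22}{7}$ ($M{\left(q,N \right)} = - \frac{8}{7} + \frac{\left(-2\right) 7}{7} = - \frac{8}{7} + \frac{1}{7} \left(-14\right) = - \frac{8}{7} - 2 = - \frac{22}{7}$)
$t{\left(x \right)} = 143 - \frac{22 x}{7}$ ($t{\left(x \right)} = - \frac{22 x}{7} + 143 = 143 - \frac{22 x}{7}$)
$- \frac{856723}{t{\left(795 \right)}} = - \frac{856723}{143 - \frac{17490}{7}} = - \frac{856723}{- \frac{16489}{7}} = \left(-856723\right) \left(- \frac{7}{16489}\right) = \frac{5997061}{16489}$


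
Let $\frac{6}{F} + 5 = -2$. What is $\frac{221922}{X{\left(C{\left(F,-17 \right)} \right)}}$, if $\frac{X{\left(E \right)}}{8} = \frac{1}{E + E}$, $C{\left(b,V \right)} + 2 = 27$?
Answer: $\frac{2774025}{2} \approx 1.387 \cdot 10^{6}$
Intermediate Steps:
$F = - \frac{6}{7}$ ($F = \frac{6}{-5 - 2} = \frac{6}{-7} = 6 \left(- \frac{1}{7}\right) = - \frac{6}{7} \approx -0.85714$)
$C{\left(b,V \right)} = 25$ ($C{\left(b,V \right)} = -2 + 27 = 25$)
$X{\left(E \right)} = \frac{4}{E}$ ($X{\left(E \right)} = \frac{8}{E + E} = \frac{8}{2 E} = 8 \frac{1}{2 E} = \frac{4}{E}$)
$\frac{221922}{X{\left(C{\left(F,-17 \right)} \right)}} = \frac{221922}{4 \cdot \frac{1}{25}} = \frac{221922}{\frac{4}{25}} = 221922 \cdot \frac{25}{4} = \frac{2774025}{2}$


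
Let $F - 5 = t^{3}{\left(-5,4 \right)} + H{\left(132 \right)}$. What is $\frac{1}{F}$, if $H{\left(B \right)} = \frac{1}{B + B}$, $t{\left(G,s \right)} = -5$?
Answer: $- \frac{264}{31679} \approx -0.0083336$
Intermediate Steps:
$H{\left(B \right)} = \frac{1}{2 B}$
$F = - \frac{31679}{264}$ ($F = 5 + \left(\left(-5\right)^{3} + \frac{1}{2 \cdot 132}\right) = 5 + \left(-125 + \frac{1}{2} \cdot \frac{1}{132}\right) = 5 + \left(-125 + \frac{1}{264}\right) = 5 - \frac{32999}{264} = - \frac{31679}{264} \approx -120.0$)
$\frac{1}{F} = \frac{1}{- \frac{31679}{264}} = - \frac{264}{31679}$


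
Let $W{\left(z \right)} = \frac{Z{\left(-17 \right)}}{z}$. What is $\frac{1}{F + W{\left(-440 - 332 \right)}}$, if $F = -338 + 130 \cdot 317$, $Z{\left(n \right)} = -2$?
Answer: $\frac{386}{15776593} \approx 2.4467 \cdot 10^{-5}$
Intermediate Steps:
$W{\left(z \right)} = - \frac{2}{z}$
$F = 40872$ ($F = -338 + 41210 = 40872$)
$\frac{1}{F + W{\left(-440 - 332 \right)}} = \frac{1}{40872 - \frac{2}{-440 - 332}} = \frac{1}{40872 - \frac{2}{-772}} = \frac{1}{40872 - - \frac{1}{386}} = \frac{1}{40872 + \frac{1}{386}} = \frac{1}{\frac{15776593}{386}} = \frac{386}{15776593}$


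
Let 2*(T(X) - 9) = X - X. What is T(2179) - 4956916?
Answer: -4956907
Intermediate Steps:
T(X) = 9 (T(X) = 9 + (X - X)/2 = 9 + (1/2)*0 = 9 + 0 = 9)
T(2179) - 4956916 = 9 - 4956916 = -4956907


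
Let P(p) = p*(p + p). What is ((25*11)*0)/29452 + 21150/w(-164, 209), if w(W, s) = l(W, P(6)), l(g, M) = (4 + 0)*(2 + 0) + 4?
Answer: 3525/2 ≈ 1762.5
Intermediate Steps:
P(p) = 2*p² (P(p) = p*(2*p) = 2*p²)
l(g, M) = 12 (l(g, M) = 4*2 + 4 = 8 + 4 = 12)
w(W, s) = 12
((25*11)*0)/29452 + 21150/w(-164, 209) = ((25*11)*0)/29452 + 21150/12 = (275*0)*(1/29452) + 21150*(1/12) = 0*(1/29452) + 3525/2 = 0 + 3525/2 = 3525/2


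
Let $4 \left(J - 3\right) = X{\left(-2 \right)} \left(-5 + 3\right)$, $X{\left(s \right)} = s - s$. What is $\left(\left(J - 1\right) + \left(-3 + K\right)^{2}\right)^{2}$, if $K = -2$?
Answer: $729$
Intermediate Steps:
$X{\left(s \right)} = 0$
$J = 3$ ($J = 3 + \frac{0 \left(-5 + 3\right)}{4} = 3 + \frac{0 \left(-2\right)}{4} = 3 + \frac{1}{4} \cdot 0 = 3 + 0 = 3$)
$\left(\left(J - 1\right) + \left(-3 + K\right)^{2}\right)^{2} = \left(\left(3 - 1\right) + \left(-3 - 2\right)^{2}\right)^{2} = \left(\left(3 - 1\right) + \left(-5\right)^{2}\right)^{2} = \left(2 + 25\right)^{2} = 27^{2} = 729$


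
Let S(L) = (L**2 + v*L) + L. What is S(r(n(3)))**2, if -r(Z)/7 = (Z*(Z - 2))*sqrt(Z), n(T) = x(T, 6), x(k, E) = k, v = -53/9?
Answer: 5345851/3 + 271656*sqrt(3) ≈ 2.2525e+6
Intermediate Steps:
v = -53/9 (v = -53*1/9 = -53/9 ≈ -5.8889)
n(T) = T
r(Z) = -7*Z**(3/2)*(-2 + Z) (r(Z) = -7*Z*(Z - 2)*sqrt(Z) = -7*Z*(-2 + Z)*sqrt(Z) = -7*Z**(3/2)*(-2 + Z))
S(L) = L**2 - 44*L/9 (S(L) = (L**2 - 53*L/9) + L = L**2 - 44*L/9)
S(r(n(3)))**2 = ((7*3**(3/2)*(2 - 1*3))*(-44 + 9*(7*3**(3/2)*(2 - 1*3)))/9)**2 = ((7*(3*sqrt(3))*(2 - 3))*(-44 + 9*(7*(3*sqrt(3))*(2 - 3)))/9)**2 = ((7*(3*sqrt(3))*(-1))*(-44 + 9*(7*(3*sqrt(3))*(-1)))/9)**2 = ((-21*sqrt(3))*(-44 + 9*(-21*sqrt(3)))/9)**2 = ((-21*sqrt(3))*(-44 - 189*sqrt(3))/9)**2 = (-7*sqrt(3)*(-44 - 189*sqrt(3))/3)**2 = 49*(-44 - 189*sqrt(3))**2/3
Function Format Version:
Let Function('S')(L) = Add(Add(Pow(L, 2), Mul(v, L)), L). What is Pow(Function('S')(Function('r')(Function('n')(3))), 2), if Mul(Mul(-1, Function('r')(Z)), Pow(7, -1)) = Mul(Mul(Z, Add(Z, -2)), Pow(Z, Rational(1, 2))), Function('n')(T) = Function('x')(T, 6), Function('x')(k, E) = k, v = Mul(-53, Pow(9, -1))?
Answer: Add(Rational(5345851, 3), Mul(271656, Pow(3, Rational(1, 2)))) ≈ 2.2525e+6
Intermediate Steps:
v = Rational(-53, 9) (v = Mul(-53, Rational(1, 9)) = Rational(-53, 9) ≈ -5.8889)
Function('n')(T) = T
Function('r')(Z) = Mul(-7, Pow(Z, Rational(3, 2)), Add(-2, Z)) (Function('r')(Z) = Mul(-7, Mul(Mul(Z, Add(Z, -2)), Pow(Z, Rational(1, 2)))) = Mul(-7, Mul(Mul(Z, Add(-2, Z)), Pow(Z, Rational(1, 2)))) = Mul(-7, Mul(Pow(Z, Rational(3, 2)), Add(-2, Z))) = Mul(-7, Pow(Z, Rational(3, 2)), Add(-2, Z)))
Function('S')(L) = Add(Pow(L, 2), Mul(Rational(-44, 9), L)) (Function('S')(L) = Add(Add(Pow(L, 2), Mul(Rational(-53, 9), L)), L) = Add(Pow(L, 2), Mul(Rational(-44, 9), L)))
Pow(Function('S')(Function('r')(Function('n')(3))), 2) = Pow(Mul(Rational(1, 9), Mul(7, Pow(3, Rational(3, 2)), Add(2, Mul(-1, 3))), Add(-44, Mul(9, Mul(7, Pow(3, Rational(3, 2)), Add(2, Mul(-1, 3)))))), 2) = Pow(Mul(Rational(1, 9), Mul(7, Mul(3, Pow(3, Rational(1, 2))), Add(2, -3)), Add(-44, Mul(9, Mul(7, Mul(3, Pow(3, Rational(1, 2))), Add(2, -3))))), 2) = Pow(Mul(Rational(1, 9), Mul(7, Mul(3, Pow(3, Rational(1, 2))), -1), Add(-44, Mul(9, Mul(7, Mul(3, Pow(3, Rational(1, 2))), -1)))), 2) = Pow(Mul(Rational(1, 9), Mul(-21, Pow(3, Rational(1, 2))), Add(-44, Mul(9, Mul(-21, Pow(3, Rational(1, 2)))))), 2) = Pow(Mul(Rational(1, 9), Mul(-21, Pow(3, Rational(1, 2))), Add(-44, Mul(-189, Pow(3, Rational(1, 2))))), 2) = Pow(Mul(Rational(-7, 3), Pow(3, Rational(1, 2)), Add(-44, Mul(-189, Pow(3, Rational(1, 2))))), 2) = Mul(Rational(49, 3), Pow(Add(-44, Mul(-189, Pow(3, Rational(1, 2)))), 2))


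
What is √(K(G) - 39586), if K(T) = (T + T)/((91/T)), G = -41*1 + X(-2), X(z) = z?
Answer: 34*I*√283283/91 ≈ 198.86*I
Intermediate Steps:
G = -43 (G = -41*1 - 2 = -41 - 2 = -43)
K(T) = 2*T²/91 (K(T) = (2*T)*(T/91) = 2*T²/91)
√(K(G) - 39586) = √((2/91)*(-43)² - 39586) = √((2/91)*1849 - 39586) = √(3698/91 - 39586) = √(-3598628/91) = 34*I*√283283/91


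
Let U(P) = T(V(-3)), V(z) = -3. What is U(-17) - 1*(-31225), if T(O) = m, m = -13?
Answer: 31212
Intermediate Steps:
T(O) = -13
U(P) = -13
U(-17) - 1*(-31225) = -13 - 1*(-31225) = -13 + 31225 = 31212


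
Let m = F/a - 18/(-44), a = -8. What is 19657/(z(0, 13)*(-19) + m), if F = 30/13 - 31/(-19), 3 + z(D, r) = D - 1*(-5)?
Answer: -427264552/827779 ≈ -516.16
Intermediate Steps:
z(D, r) = 2 + D (z(D, r) = -3 + (D - 1*(-5)) = -3 + (D + 5) = -3 + (5 + D) = 2 + D)
F = 973/247 (F = 30*(1/13) - 31*(-1/19) = 30/13 + 31/19 = 973/247 ≈ 3.9393)
m = -1811/21736 (m = (973/247)/(-8) - 18/(-44) = (973/247)*(-⅛) - 18*(-1/44) = -973/1976 + 9/22 = -1811/21736 ≈ -0.083318)
19657/(z(0, 13)*(-19) + m) = 19657/((2 + 0)*(-19) - 1811/21736) = 19657/(2*(-19) - 1811/21736) = 19657/(-38 - 1811/21736) = 19657/(-827779/21736) = 19657*(-21736/827779) = -427264552/827779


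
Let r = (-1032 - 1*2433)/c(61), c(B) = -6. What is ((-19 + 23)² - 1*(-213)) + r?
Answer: 1613/2 ≈ 806.50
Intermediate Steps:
r = 1155/2 (r = (-1032 - 1*2433)/(-6) = (-1032 - 2433)*(-⅙) = -3465*(-⅙) = 1155/2 ≈ 577.50)
((-19 + 23)² - 1*(-213)) + r = ((-19 + 23)² - 1*(-213)) + 1155/2 = (4² + 213) + 1155/2 = (16 + 213) + 1155/2 = 229 + 1155/2 = 1613/2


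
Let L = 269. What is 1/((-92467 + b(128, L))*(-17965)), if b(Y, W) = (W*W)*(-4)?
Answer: 1/6861031115 ≈ 1.4575e-10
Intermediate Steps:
b(Y, W) = -4*W**2 (b(Y, W) = W**2*(-4) = -4*W**2)
1/((-92467 + b(128, L))*(-17965)) = 1/(-92467 - 4*269**2*(-17965)) = -1/17965/(-92467 - 4*72361) = -1/17965/(-92467 - 289444) = -1/17965/(-381911) = -1/381911*(-1/17965) = 1/6861031115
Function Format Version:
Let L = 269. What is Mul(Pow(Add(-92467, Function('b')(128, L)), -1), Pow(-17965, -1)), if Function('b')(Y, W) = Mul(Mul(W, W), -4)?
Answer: Rational(1, 6861031115) ≈ 1.4575e-10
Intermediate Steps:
Function('b')(Y, W) = Mul(-4, Pow(W, 2)) (Function('b')(Y, W) = Mul(Pow(W, 2), -4) = Mul(-4, Pow(W, 2)))
Mul(Pow(Add(-92467, Function('b')(128, L)), -1), Pow(-17965, -1)) = Mul(Pow(Add(-92467, Mul(-4, Pow(269, 2))), -1), Pow(-17965, -1)) = Mul(Pow(Add(-92467, Mul(-4, 72361)), -1), Rational(-1, 17965)) = Mul(Pow(Add(-92467, -289444), -1), Rational(-1, 17965)) = Mul(Pow(-381911, -1), Rational(-1, 17965)) = Mul(Rational(-1, 381911), Rational(-1, 17965)) = Rational(1, 6861031115)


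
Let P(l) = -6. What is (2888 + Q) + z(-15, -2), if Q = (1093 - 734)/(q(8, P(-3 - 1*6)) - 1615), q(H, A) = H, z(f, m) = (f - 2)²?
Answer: 5105080/1607 ≈ 3176.8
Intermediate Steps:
z(f, m) = (-2 + f)²
Q = -359/1607 (Q = (1093 - 734)/(8 - 1615) = 359/(-1607) = 359*(-1/1607) = -359/1607 ≈ -0.22340)
(2888 + Q) + z(-15, -2) = (2888 - 359/1607) + (-2 - 15)² = 4640657/1607 + (-17)² = 4640657/1607 + 289 = 5105080/1607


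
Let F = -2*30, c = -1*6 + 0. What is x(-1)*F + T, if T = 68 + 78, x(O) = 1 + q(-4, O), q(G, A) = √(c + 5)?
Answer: 86 - 60*I ≈ 86.0 - 60.0*I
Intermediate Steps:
c = -6 (c = -6 + 0 = -6)
q(G, A) = I (q(G, A) = √(-6 + 5) = √(-1) = I)
x(O) = 1 + I
F = -60
T = 146
x(-1)*F + T = (1 + I)*(-60) + 146 = (-60 - 60*I) + 146 = 86 - 60*I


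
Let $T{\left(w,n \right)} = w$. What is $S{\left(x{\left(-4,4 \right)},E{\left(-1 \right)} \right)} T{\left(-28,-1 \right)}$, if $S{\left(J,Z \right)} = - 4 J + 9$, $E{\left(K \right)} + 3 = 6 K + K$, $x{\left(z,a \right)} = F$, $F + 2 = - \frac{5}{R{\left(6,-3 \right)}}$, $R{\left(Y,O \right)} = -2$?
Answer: $-196$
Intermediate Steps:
$F = \frac{1}{2}$ ($F = -2 - \frac{5}{-2} = -2 - - \frac{5}{2} = -2 + \frac{5}{2} = \frac{1}{2} \approx 0.5$)
$x{\left(z,a \right)} = \frac{1}{2}$
$E{\left(K \right)} = -3 + 7 K$ ($E{\left(K \right)} = -3 + \left(6 K + K\right) = -3 + 7 K$)
$S{\left(J,Z \right)} = 9 - 4 J$
$S{\left(x{\left(-4,4 \right)},E{\left(-1 \right)} \right)} T{\left(-28,-1 \right)} = \left(9 - 2\right) \left(-28\right) = 7 \left(-28\right) = -196$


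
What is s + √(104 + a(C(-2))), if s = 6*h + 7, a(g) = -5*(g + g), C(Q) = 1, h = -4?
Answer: -17 + √94 ≈ -7.3046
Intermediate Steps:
a(g) = -10*g
s = -17 (s = 6*(-4) + 7 = -24 + 7 = -17)
s + √(104 + a(C(-2))) = -17 + √(104 - 10*1) = -17 + √(104 - 10) = -17 + √94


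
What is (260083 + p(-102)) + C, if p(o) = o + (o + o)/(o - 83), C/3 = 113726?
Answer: 111214619/185 ≈ 6.0116e+5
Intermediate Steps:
C = 341178 (C = 3*113726 = 341178)
p(o) = o + 2*o/(-83 + o) (p(o) = o + (2*o)/(-83 + o) = o + 2*o/(-83 + o))
(260083 + p(-102)) + C = (260083 - 102*(-81 - 102)/(-83 - 102)) + 341178 = (260083 - 102*(-183)/(-185)) + 341178 = (260083 - 102*(-1/185)*(-183)) + 341178 = (260083 - 18666/185) + 341178 = 48096689/185 + 341178 = 111214619/185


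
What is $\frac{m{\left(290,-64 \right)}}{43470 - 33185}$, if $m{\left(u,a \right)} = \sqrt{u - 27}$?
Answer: $\frac{\sqrt{263}}{10285} \approx 0.0015768$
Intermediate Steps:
$m{\left(u,a \right)} = \sqrt{-27 + u}$
$\frac{m{\left(290,-64 \right)}}{43470 - 33185} = \frac{\sqrt{-27 + 290}}{43470 - 33185} = \frac{\sqrt{263}}{43470 - 33185} = \frac{\sqrt{263}}{10285}$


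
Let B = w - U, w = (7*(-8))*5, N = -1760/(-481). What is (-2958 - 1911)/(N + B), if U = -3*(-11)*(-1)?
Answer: 2341989/117047 ≈ 20.009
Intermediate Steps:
N = 1760/481 (N = -1760*(-1/481) = 1760/481 ≈ 3.6590)
w = -280 (w = -56*5 = -280)
U = -33 (U = 33*(-1) = -33)
B = -247 (B = -280 - 1*(-33) = -280 + 33 = -247)
(-2958 - 1911)/(N + B) = (-2958 - 1911)/(1760/481 - 247) = -4869/(-117047/481) = -4869*(-481/117047) = 2341989/117047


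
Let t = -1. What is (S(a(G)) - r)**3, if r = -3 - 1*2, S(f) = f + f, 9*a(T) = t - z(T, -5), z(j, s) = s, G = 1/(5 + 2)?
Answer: 148877/729 ≈ 204.22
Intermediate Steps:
G = 1/7 ≈ 0.14286
a(T) = 4/9 (a(T) = (-1 - 1*(-5))/9 = (-1 + 5)/9 = (1/9)*4 = 4/9)
S(f) = 2*f
r = -5 (r = -3 - 2 = -5)
(S(a(G)) - r)**3 = (2*(4/9) - 1*(-5))**3 = (8/9 + 5)**3 = (53/9)**3 = 148877/729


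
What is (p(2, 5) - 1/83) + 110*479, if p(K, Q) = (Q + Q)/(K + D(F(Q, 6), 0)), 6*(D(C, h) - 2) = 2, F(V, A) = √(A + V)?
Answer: 56854987/1079 ≈ 52692.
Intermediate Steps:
D(C, h) = 7/3 (D(C, h) = 2 + (⅙)*2 = 2 + ⅓ = 7/3)
p(K, Q) = 2*Q/(7/3 + K) (p(K, Q) = (Q + Q)/(K + 7/3) = (2*Q)/(7/3 + K) = 2*Q/(7/3 + K))
(p(2, 5) - 1/83) + 110*479 = (6*5/(7 + 3*2) - 1/83) + 110*479 = (6*5/(7 + 6) - 1*1/83) + 52690 = (6*5/13 - 1/83) + 52690 = (6*5*(1/13) - 1/83) + 52690 = (30/13 - 1/83) + 52690 = 2477/1079 + 52690 = 56854987/1079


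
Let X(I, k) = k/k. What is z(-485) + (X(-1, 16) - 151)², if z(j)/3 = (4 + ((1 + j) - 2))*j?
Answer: 723810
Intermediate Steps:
X(I, k) = 1
z(j) = 3*j*(3 + j) (z(j) = 3*((4 + ((1 + j) - 2))*j) = 3*((4 + (-1 + j))*j) = 3*((3 + j)*j) = 3*(j*(3 + j)) = 3*j*(3 + j))
z(-485) + (X(-1, 16) - 151)² = 3*(-485)*(3 - 485) + (1 - 151)² = 3*(-485)*(-482) + (-150)² = 701310 + 22500 = 723810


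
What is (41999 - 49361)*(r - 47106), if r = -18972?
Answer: 486466236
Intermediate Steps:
(41999 - 49361)*(r - 47106) = (41999 - 49361)*(-18972 - 47106) = -7362*(-66078) = 486466236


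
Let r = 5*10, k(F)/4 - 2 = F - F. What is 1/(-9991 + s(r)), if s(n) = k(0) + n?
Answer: -1/9933 ≈ -0.00010067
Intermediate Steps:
k(F) = 8 (k(F) = 8 + 4*(F - F) = 8 + 4*0 = 8 + 0 = 8)
r = 50
s(n) = 8 + n
1/(-9991 + s(r)) = 1/(-9991 + (8 + 50)) = 1/(-9991 + 58) = 1/(-9933) = -1/9933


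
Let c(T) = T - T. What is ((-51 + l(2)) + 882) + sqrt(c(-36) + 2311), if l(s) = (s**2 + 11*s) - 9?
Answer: 848 + sqrt(2311) ≈ 896.07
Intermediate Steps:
c(T) = 0
l(s) = -9 + s**2 + 11*s
((-51 + l(2)) + 882) + sqrt(c(-36) + 2311) = ((-51 + (-9 + 2**2 + 11*2)) + 882) + sqrt(0 + 2311) = ((-51 + (-9 + 4 + 22)) + 882) + sqrt(2311) = ((-51 + 17) + 882) + sqrt(2311) = (-34 + 882) + sqrt(2311) = 848 + sqrt(2311)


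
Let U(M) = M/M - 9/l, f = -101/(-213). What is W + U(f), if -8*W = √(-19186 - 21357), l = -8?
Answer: 17/8 - I*√40543/8 ≈ 2.125 - 25.169*I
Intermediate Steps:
f = 101/213 (f = -101*(-1/213) = 101/213 ≈ 0.47418)
W = -I*√40543/8 (W = -√(-19186 - 21357)/8 = -I*√40543/8 ≈ -25.169*I)
U(M) = 17/8 (U(M) = M/M - 9/(-8) = 1 - 9*(-⅛) = 1 + 9/8 = 17/8)
W + U(f) = -I*√40543/8 + 17/8 = 17/8 - I*√40543/8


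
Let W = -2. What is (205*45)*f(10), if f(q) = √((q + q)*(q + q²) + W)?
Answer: 9225*√2198 ≈ 4.3249e+5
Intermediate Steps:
f(q) = √(-2 + 2*q*(q + q²)) (f(q) = √((q + q)*(q + q²) - 2) = √((2*q)*(q + q²) - 2) = √(2*q*(q + q²) - 2) = √(-2 + 2*q*(q + q²)))
(205*45)*f(10) = (205*45)*√(-2 + 2*10² + 2*10³) = 9225*√(-2 + 2*100 + 2*1000) = 9225*√(-2 + 200 + 2000) = 9225*√2198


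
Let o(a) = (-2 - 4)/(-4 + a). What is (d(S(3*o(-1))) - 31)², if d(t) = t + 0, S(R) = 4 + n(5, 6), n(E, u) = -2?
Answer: 841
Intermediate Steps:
o(a) = -6/(-4 + a)
S(R) = 2 (S(R) = 4 - 2 = 2)
d(t) = t
(d(S(3*o(-1))) - 31)² = (2 - 31)² = (-29)² = 841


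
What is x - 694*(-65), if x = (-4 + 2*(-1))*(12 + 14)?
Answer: 44954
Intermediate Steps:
x = -156 (x = (-4 - 2)*26 = -6*26 = -156)
x - 694*(-65) = -156 - 694*(-65) = -156 + 45110 = 44954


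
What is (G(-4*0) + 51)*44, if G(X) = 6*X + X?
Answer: 2244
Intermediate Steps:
G(X) = 7*X
(G(-4*0) + 51)*44 = (7*(-4*0) + 51)*44 = (7*0 + 51)*44 = (0 + 51)*44 = 51*44 = 2244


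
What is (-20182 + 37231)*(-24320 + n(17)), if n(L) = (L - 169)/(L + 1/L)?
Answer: -60143620908/145 ≈ -4.1478e+8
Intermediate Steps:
n(L) = (-169 + L)/(L + 1/L)
(-20182 + 37231)*(-24320 + n(17)) = (-20182 + 37231)*(-24320 + 17*(-169 + 17)/(1 + 17²)) = 17049*(-24320 + 17*(-152)/(1 + 289)) = 17049*(-24320 + 17*(-152)/290) = 17049*(-24320 + 17*(1/290)*(-152)) = 17049*(-24320 - 1292/145) = 17049*(-3527692/145) = -60143620908/145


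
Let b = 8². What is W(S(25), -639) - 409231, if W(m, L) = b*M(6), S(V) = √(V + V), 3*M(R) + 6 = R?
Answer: -409231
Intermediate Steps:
M(R) = -2 + R/3
S(V) = √2*√V (S(V) = √(2*V) = √2*√V)
b = 64
W(m, L) = 0 (W(m, L) = 64*(-2 + (⅓)*6) = 64*(-2 + 2) = 64*0 = 0)
W(S(25), -639) - 409231 = 0 - 409231 = -409231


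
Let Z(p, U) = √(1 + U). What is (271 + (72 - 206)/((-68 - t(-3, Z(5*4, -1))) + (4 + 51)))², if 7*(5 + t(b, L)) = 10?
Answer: 88585744/1089 ≈ 81346.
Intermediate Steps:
t(b, L) = -25/7 (t(b, L) = -5 + (⅐)*10 = -5 + 10/7 = -25/7)
(271 + (72 - 206)/((-68 - t(-3, Z(5*4, -1))) + (4 + 51)))² = (271 + (72 - 206)/((-68 - 1*(-25/7)) + (4 + 51)))² = (271 - 134/((-68 + 25/7) + 55))² = (271 - 134/(-451/7 + 55))² = (271 - 134/(-66/7))² = (271 - 134*(-7/66))² = (271 + 469/33)² = (9412/33)² = 88585744/1089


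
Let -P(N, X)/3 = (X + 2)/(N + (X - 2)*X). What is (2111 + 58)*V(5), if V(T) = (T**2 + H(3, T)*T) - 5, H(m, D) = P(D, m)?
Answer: 184365/8 ≈ 23046.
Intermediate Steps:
P(N, X) = -3*(2 + X)/(N + X*(-2 + X)) (P(N, X) = -3*(X + 2)/(N + (X - 2)*X) = -3*(2 + X)/(N + (-2 + X)*X) = -3*(2 + X)/(N + X*(-2 + X)))
H(m, D) = 3*(-2 - m)/(D + m**2 - 2*m)
V(T) = -5 + T**2 - 15*T/(3 + T) (V(T) = (T**2 + (3*(-2 - 1*3)/(T + 3**2 - 2*3))*T) - 5 = (T**2 + (3*(-2 - 3)/(T + 9 - 6))*T) - 5 = (T**2 + (3*(-5)/(3 + T))*T) - 5 = (T**2 + (-15/(3 + T))*T) - 5 = (T**2 - 15*T/(3 + T)) - 5 = -5 + T**2 - 15*T/(3 + T))
(2111 + 58)*V(5) = (2111 + 58)*((-15*5 + (-5 + 5**2)*(3 + 5))/(3 + 5)) = 2169*((-75 + (-5 + 25)*8)/8) = 2169*((-75 + 20*8)/8) = 2169*((-75 + 160)/8) = 2169*((1/8)*85) = 2169*(85/8) = 184365/8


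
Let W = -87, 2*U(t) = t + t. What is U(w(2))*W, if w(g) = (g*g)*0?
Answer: 0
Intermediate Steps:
w(g) = 0 (w(g) = g²*0 = 0)
U(t) = t (U(t) = (t + t)/2 = (2*t)/2 = t)
U(w(2))*W = 0*(-87) = 0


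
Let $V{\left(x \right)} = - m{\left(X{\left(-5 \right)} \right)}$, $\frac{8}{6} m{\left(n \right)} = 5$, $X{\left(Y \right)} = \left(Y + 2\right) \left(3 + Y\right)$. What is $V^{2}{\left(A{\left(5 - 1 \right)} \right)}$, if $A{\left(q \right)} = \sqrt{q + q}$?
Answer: $\frac{225}{16} \approx 14.063$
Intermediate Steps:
$X{\left(Y \right)} = \left(2 + Y\right) \left(3 + Y\right)$
$m{\left(n \right)} = \frac{15}{4}$ ($m{\left(n \right)} = \frac{3}{4} \cdot 5 = \frac{15}{4}$)
$A{\left(q \right)} = \sqrt{2} \sqrt{q}$ ($A{\left(q \right)} = \sqrt{2 q} = \sqrt{2} \sqrt{q}$)
$V{\left(x \right)} = - \frac{15}{4}$ ($V{\left(x \right)} = \left(-1\right) \frac{15}{4} = - \frac{15}{4}$)
$V^{2}{\left(A{\left(5 - 1 \right)} \right)} = \left(- \frac{15}{4}\right)^{2} = \frac{225}{16}$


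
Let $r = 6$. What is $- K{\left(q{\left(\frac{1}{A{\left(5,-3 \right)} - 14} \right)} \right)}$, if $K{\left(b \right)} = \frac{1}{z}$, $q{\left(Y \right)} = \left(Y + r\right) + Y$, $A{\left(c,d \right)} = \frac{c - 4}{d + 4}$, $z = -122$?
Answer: $\frac{1}{122} \approx 0.0081967$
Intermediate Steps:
$A{\left(c,d \right)} = \frac{-4 + c}{4 + d}$
$q{\left(Y \right)} = 6 + 2 Y$ ($q{\left(Y \right)} = \left(Y + 6\right) + Y = \left(6 + Y\right) + Y = 6 + 2 Y$)
$K{\left(b \right)} = - \frac{1}{122}$ ($K{\left(b \right)} = \frac{1}{-122} = - \frac{1}{122}$)
$- K{\left(q{\left(\frac{1}{A{\left(5,-3 \right)} - 14} \right)} \right)} = \left(-1\right) \left(- \frac{1}{122}\right) = \frac{1}{122}$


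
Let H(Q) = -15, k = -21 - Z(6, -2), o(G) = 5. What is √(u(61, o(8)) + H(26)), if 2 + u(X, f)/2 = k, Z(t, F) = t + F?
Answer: I*√69 ≈ 8.3066*I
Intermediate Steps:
Z(t, F) = F + t
k = -25 (k = -21 - (-2 + 6) = -21 - 1*4 = -21 - 4 = -25)
u(X, f) = -54 (u(X, f) = -4 + 2*(-25) = -4 - 50 = -54)
√(u(61, o(8)) + H(26)) = √(-54 - 15) = √(-69) = I*√69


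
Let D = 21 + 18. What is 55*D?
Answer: 2145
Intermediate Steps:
D = 39
55*D = 55*39 = 2145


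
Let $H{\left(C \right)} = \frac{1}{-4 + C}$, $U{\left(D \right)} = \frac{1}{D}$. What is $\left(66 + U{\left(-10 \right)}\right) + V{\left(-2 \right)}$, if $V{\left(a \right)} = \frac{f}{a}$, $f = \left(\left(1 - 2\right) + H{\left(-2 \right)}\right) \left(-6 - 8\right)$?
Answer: $\frac{866}{15} \approx 57.733$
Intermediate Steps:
$f = \frac{49}{3}$ ($f = \left(\left(1 - 2\right) + \frac{1}{-4 - 2}\right) \left(-6 - 8\right) = \left(-1 + \frac{1}{-6}\right) \left(-14\right) = \left(-1 - \frac{1}{6}\right) \left(-14\right) = \left(- \frac{7}{6}\right) \left(-14\right) = \frac{49}{3} \approx 16.333$)
$V{\left(a \right)} = \frac{49}{3 a}$
$\left(66 + U{\left(-10 \right)}\right) + V{\left(-2 \right)} = \left(66 + \frac{1}{-10}\right) + \frac{49}{3 \left(-2\right)} = \left(66 - \frac{1}{10}\right) + \frac{49}{3} \left(- \frac{1}{2}\right) = \frac{659}{10} - \frac{49}{6} = \frac{866}{15}$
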